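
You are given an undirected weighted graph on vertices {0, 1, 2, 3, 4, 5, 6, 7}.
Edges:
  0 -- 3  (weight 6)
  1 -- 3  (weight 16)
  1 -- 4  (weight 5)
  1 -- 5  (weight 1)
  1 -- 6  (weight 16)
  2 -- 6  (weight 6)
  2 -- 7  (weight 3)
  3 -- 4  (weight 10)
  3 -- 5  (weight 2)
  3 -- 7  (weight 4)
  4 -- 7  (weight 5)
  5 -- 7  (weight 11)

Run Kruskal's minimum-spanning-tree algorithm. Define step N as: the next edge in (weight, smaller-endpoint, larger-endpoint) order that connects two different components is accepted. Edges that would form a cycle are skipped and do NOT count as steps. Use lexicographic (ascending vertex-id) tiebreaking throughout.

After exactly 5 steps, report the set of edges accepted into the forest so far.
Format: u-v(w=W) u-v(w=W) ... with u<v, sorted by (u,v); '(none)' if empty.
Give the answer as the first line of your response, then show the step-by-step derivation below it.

1-4(w=5) 1-5(w=1) 2-7(w=3) 3-5(w=2) 3-7(w=4)

step 1: add edge 1-5 (w=1); MST = {1-5(w=1)}
step 2: add edge 3-5 (w=2); MST = {1-5(w=1) 3-5(w=2)}
step 3: add edge 2-7 (w=3); MST = {1-5(w=1) 2-7(w=3) 3-5(w=2)}
step 4: add edge 3-7 (w=4); MST = {1-5(w=1) 2-7(w=3) 3-5(w=2) 3-7(w=4)}
step 5: add edge 1-4 (w=5); MST = {1-4(w=5) 1-5(w=1) 2-7(w=3) 3-5(w=2) 3-7(w=4)}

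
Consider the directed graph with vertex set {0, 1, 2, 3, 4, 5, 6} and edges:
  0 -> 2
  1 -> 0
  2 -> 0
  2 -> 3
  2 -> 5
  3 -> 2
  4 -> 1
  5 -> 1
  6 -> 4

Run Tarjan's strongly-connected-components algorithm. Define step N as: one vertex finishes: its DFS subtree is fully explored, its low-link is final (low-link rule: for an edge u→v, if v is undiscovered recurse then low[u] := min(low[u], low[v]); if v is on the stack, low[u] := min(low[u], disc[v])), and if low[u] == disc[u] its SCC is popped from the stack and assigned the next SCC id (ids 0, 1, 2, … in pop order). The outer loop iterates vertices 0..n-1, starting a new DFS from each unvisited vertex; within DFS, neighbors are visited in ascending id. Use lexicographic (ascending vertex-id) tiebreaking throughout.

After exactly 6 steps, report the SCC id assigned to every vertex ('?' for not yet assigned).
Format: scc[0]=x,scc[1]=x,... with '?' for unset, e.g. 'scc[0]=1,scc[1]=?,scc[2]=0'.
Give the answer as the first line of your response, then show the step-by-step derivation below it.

scc[0]=0,scc[1]=0,scc[2]=0,scc[3]=0,scc[4]=1,scc[5]=0,scc[6]=?

step 1: low=(low[0]=0,low[1]=?,low[2]=0,low[3]=1,low[4]=?,low[5]=?,low[6]=?); scc=(scc[0]=?,scc[1]=?,scc[2]=?,scc[3]=?,scc[4]=?,scc[5]=?,scc[6]=?)
step 2: low=(low[0]=0,low[1]=0,low[2]=0,low[3]=1,low[4]=?,low[5]=3,low[6]=?); scc=(scc[0]=?,scc[1]=?,scc[2]=?,scc[3]=?,scc[4]=?,scc[5]=?,scc[6]=?)
step 3: low=(low[0]=0,low[1]=0,low[2]=0,low[3]=1,low[4]=?,low[5]=0,low[6]=?); scc=(scc[0]=?,scc[1]=?,scc[2]=?,scc[3]=?,scc[4]=?,scc[5]=?,scc[6]=?)
step 4: low=(low[0]=0,low[1]=0,low[2]=0,low[3]=1,low[4]=?,low[5]=0,low[6]=?); scc=(scc[0]=?,scc[1]=?,scc[2]=?,scc[3]=?,scc[4]=?,scc[5]=?,scc[6]=?)
step 5: low=(low[0]=0,low[1]=0,low[2]=0,low[3]=1,low[4]=?,low[5]=0,low[6]=?); scc=(scc[0]=0,scc[1]=0,scc[2]=0,scc[3]=0,scc[4]=?,scc[5]=0,scc[6]=?)
step 6: low=(low[0]=0,low[1]=0,low[2]=0,low[3]=1,low[4]=5,low[5]=0,low[6]=?); scc=(scc[0]=0,scc[1]=0,scc[2]=0,scc[3]=0,scc[4]=1,scc[5]=0,scc[6]=?)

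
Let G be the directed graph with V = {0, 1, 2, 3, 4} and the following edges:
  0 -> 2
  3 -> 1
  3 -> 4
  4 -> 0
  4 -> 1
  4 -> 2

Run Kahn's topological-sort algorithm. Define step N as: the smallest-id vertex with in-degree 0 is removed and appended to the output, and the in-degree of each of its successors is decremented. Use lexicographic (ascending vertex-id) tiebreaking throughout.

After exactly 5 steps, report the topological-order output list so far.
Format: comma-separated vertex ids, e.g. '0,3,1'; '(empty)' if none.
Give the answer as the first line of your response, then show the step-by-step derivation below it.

3,4,0,1,2

step 1: output 3; order=[3]; indeg=(1,1,2,0,0)
step 2: output 4; order=[3,4]; indeg=(0,0,1,0,0)
step 3: output 0; order=[3,4,0]; indeg=(0,0,0,0,0)
step 4: output 1; order=[3,4,0,1]; indeg=(0,0,0,0,0)
step 5: output 2; order=[3,4,0,1,2]; indeg=(0,0,0,0,0)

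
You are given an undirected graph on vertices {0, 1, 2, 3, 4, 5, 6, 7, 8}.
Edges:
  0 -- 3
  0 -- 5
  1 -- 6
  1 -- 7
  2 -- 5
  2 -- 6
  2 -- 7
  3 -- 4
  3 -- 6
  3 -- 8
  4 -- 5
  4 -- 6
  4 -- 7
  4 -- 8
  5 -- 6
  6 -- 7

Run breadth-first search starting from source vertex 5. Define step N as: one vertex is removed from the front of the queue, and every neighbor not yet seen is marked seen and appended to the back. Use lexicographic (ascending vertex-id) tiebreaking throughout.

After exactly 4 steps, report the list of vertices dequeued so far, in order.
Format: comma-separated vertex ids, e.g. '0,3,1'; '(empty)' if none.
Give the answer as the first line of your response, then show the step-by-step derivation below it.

5,0,2,4

step 1: dequeue 5; queue=[0,2,4,6]; order=5
step 2: dequeue 0; queue=[2,4,6,3]; order=5,0
step 3: dequeue 2; queue=[4,6,3,7]; order=5,0,2
step 4: dequeue 4; queue=[6,3,7,8]; order=5,0,2,4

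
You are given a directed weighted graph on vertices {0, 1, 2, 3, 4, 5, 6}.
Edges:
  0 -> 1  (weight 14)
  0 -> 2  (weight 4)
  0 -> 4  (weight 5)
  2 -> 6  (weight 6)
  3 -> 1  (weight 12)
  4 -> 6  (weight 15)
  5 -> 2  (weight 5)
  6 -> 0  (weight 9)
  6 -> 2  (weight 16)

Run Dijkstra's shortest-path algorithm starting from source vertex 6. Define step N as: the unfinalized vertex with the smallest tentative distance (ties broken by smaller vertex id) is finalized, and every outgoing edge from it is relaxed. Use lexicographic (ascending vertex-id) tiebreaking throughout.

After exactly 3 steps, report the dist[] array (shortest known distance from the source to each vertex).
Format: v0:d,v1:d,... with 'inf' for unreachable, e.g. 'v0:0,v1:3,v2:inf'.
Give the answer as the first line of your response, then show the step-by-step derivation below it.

v0:9,v1:23,v2:13,v3:inf,v4:14,v5:inf,v6:0

step 1: dist = v0:9,v1:inf,v2:16,v3:inf,v4:inf,v5:inf,v6:0
step 2: dist = v0:9,v1:23,v2:13,v3:inf,v4:14,v5:inf,v6:0
step 3: dist = v0:9,v1:23,v2:13,v3:inf,v4:14,v5:inf,v6:0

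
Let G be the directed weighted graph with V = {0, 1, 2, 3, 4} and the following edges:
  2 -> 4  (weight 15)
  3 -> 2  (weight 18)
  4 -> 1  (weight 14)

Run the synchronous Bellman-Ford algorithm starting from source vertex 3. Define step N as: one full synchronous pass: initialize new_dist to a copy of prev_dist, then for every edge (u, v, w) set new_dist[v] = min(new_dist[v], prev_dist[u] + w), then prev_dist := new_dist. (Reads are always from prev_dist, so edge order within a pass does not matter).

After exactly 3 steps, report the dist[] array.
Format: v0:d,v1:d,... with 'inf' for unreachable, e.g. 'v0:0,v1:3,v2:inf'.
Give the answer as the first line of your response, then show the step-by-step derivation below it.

v0:inf,v1:47,v2:18,v3:0,v4:33

step 1: dist = v0:inf,v1:inf,v2:18,v3:0,v4:inf
step 2: dist = v0:inf,v1:inf,v2:18,v3:0,v4:33
step 3: dist = v0:inf,v1:47,v2:18,v3:0,v4:33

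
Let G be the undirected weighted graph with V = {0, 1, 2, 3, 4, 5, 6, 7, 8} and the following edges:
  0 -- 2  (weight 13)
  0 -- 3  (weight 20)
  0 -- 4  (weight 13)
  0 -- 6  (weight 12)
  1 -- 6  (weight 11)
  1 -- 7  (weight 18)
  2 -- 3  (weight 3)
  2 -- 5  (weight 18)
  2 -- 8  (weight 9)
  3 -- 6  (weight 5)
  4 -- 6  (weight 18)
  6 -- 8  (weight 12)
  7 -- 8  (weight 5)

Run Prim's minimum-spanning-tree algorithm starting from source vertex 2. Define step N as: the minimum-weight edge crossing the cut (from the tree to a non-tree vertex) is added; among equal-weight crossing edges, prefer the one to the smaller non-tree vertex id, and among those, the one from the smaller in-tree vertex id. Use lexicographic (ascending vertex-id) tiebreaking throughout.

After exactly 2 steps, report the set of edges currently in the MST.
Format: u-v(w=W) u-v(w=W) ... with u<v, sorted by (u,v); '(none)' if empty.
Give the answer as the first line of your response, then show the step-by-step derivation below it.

2-3(w=3) 3-6(w=5)

step 1: add edge 2-3 (w=3); MST = {2-3(w=3)}
step 2: add edge 3-6 (w=5); MST = {2-3(w=3) 3-6(w=5)}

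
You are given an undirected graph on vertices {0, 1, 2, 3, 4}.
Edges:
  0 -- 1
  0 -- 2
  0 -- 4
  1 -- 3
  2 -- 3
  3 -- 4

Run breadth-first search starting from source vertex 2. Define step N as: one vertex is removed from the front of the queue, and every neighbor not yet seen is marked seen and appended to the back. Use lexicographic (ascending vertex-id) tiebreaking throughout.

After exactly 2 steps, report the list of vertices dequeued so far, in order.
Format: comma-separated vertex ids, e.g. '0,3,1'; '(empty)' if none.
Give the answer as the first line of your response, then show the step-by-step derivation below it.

2,0

step 1: dequeue 2; queue=[0,3]; order=2
step 2: dequeue 0; queue=[3,1,4]; order=2,0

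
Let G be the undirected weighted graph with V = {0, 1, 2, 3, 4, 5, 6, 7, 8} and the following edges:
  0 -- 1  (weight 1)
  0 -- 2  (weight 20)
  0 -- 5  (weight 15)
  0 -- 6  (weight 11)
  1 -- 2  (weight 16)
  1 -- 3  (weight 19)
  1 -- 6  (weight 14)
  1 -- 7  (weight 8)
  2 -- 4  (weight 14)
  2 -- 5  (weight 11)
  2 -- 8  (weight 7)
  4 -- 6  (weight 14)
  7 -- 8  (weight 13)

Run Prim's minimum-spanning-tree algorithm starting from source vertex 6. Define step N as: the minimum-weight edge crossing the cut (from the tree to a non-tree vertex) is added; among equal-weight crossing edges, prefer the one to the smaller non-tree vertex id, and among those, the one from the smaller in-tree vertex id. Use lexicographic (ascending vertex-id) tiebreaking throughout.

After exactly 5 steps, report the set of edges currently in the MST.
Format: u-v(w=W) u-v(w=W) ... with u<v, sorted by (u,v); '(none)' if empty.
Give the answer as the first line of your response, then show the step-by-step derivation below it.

0-1(w=1) 0-6(w=11) 1-7(w=8) 2-8(w=7) 7-8(w=13)

step 1: add edge 0-6 (w=11); MST = {0-6(w=11)}
step 2: add edge 0-1 (w=1); MST = {0-1(w=1) 0-6(w=11)}
step 3: add edge 1-7 (w=8); MST = {0-1(w=1) 0-6(w=11) 1-7(w=8)}
step 4: add edge 7-8 (w=13); MST = {0-1(w=1) 0-6(w=11) 1-7(w=8) 7-8(w=13)}
step 5: add edge 2-8 (w=7); MST = {0-1(w=1) 0-6(w=11) 1-7(w=8) 2-8(w=7) 7-8(w=13)}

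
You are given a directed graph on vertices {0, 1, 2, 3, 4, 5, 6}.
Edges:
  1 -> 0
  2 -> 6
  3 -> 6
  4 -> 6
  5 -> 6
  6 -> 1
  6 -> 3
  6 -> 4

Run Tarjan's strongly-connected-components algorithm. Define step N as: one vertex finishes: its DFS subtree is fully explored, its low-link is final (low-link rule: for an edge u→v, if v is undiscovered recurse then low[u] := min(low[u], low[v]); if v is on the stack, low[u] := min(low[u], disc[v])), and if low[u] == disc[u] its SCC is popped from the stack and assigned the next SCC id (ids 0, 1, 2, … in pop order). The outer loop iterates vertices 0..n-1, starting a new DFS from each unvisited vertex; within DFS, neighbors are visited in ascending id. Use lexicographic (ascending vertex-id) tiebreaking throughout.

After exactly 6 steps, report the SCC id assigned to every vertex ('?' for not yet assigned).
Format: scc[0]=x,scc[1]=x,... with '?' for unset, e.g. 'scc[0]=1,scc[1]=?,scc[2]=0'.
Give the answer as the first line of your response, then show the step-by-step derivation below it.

scc[0]=0,scc[1]=1,scc[2]=3,scc[3]=2,scc[4]=2,scc[5]=?,scc[6]=2

step 1: low=(low[0]=0,low[1]=?,low[2]=?,low[3]=?,low[4]=?,low[5]=?,low[6]=?); scc=(scc[0]=0,scc[1]=?,scc[2]=?,scc[3]=?,scc[4]=?,scc[5]=?,scc[6]=?)
step 2: low=(low[0]=0,low[1]=1,low[2]=?,low[3]=?,low[4]=?,low[5]=?,low[6]=?); scc=(scc[0]=0,scc[1]=1,scc[2]=?,scc[3]=?,scc[4]=?,scc[5]=?,scc[6]=?)
step 3: low=(low[0]=0,low[1]=1,low[2]=2,low[3]=3,low[4]=?,low[5]=?,low[6]=3); scc=(scc[0]=0,scc[1]=1,scc[2]=?,scc[3]=?,scc[4]=?,scc[5]=?,scc[6]=?)
step 4: low=(low[0]=0,low[1]=1,low[2]=2,low[3]=3,low[4]=3,low[5]=?,low[6]=3); scc=(scc[0]=0,scc[1]=1,scc[2]=?,scc[3]=?,scc[4]=?,scc[5]=?,scc[6]=?)
step 5: low=(low[0]=0,low[1]=1,low[2]=2,low[3]=3,low[4]=3,low[5]=?,low[6]=3); scc=(scc[0]=0,scc[1]=1,scc[2]=?,scc[3]=2,scc[4]=2,scc[5]=?,scc[6]=2)
step 6: low=(low[0]=0,low[1]=1,low[2]=2,low[3]=3,low[4]=3,low[5]=?,low[6]=3); scc=(scc[0]=0,scc[1]=1,scc[2]=3,scc[3]=2,scc[4]=2,scc[5]=?,scc[6]=2)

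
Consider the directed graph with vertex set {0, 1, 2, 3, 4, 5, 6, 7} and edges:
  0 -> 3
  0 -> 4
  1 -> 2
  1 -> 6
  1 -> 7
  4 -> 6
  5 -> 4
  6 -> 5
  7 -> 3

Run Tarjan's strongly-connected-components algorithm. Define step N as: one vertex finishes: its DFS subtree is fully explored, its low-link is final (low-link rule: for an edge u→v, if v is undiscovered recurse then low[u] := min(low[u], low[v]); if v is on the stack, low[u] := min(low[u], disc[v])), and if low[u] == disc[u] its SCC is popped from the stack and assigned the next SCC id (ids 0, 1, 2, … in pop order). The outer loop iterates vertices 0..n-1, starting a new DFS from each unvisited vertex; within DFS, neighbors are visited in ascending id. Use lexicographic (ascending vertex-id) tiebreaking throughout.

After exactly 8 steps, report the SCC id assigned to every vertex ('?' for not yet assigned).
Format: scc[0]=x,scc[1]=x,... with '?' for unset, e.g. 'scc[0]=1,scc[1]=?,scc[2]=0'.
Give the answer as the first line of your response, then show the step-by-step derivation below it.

scc[0]=2,scc[1]=5,scc[2]=3,scc[3]=0,scc[4]=1,scc[5]=1,scc[6]=1,scc[7]=4

step 1: low=(low[0]=0,low[1]=?,low[2]=?,low[3]=1,low[4]=?,low[5]=?,low[6]=?,low[7]=?); scc=(scc[0]=?,scc[1]=?,scc[2]=?,scc[3]=0,scc[4]=?,scc[5]=?,scc[6]=?,scc[7]=?)
step 2: low=(low[0]=0,low[1]=?,low[2]=?,low[3]=1,low[4]=2,low[5]=2,low[6]=3,low[7]=?); scc=(scc[0]=?,scc[1]=?,scc[2]=?,scc[3]=0,scc[4]=?,scc[5]=?,scc[6]=?,scc[7]=?)
step 3: low=(low[0]=0,low[1]=?,low[2]=?,low[3]=1,low[4]=2,low[5]=2,low[6]=2,low[7]=?); scc=(scc[0]=?,scc[1]=?,scc[2]=?,scc[3]=0,scc[4]=?,scc[5]=?,scc[6]=?,scc[7]=?)
step 4: low=(low[0]=0,low[1]=?,low[2]=?,low[3]=1,low[4]=2,low[5]=2,low[6]=2,low[7]=?); scc=(scc[0]=?,scc[1]=?,scc[2]=?,scc[3]=0,scc[4]=1,scc[5]=1,scc[6]=1,scc[7]=?)
step 5: low=(low[0]=0,low[1]=?,low[2]=?,low[3]=1,low[4]=2,low[5]=2,low[6]=2,low[7]=?); scc=(scc[0]=2,scc[1]=?,scc[2]=?,scc[3]=0,scc[4]=1,scc[5]=1,scc[6]=1,scc[7]=?)
step 6: low=(low[0]=0,low[1]=5,low[2]=6,low[3]=1,low[4]=2,low[5]=2,low[6]=2,low[7]=?); scc=(scc[0]=2,scc[1]=?,scc[2]=3,scc[3]=0,scc[4]=1,scc[5]=1,scc[6]=1,scc[7]=?)
step 7: low=(low[0]=0,low[1]=5,low[2]=6,low[3]=1,low[4]=2,low[5]=2,low[6]=2,low[7]=7); scc=(scc[0]=2,scc[1]=?,scc[2]=3,scc[3]=0,scc[4]=1,scc[5]=1,scc[6]=1,scc[7]=4)
step 8: low=(low[0]=0,low[1]=5,low[2]=6,low[3]=1,low[4]=2,low[5]=2,low[6]=2,low[7]=7); scc=(scc[0]=2,scc[1]=5,scc[2]=3,scc[3]=0,scc[4]=1,scc[5]=1,scc[6]=1,scc[7]=4)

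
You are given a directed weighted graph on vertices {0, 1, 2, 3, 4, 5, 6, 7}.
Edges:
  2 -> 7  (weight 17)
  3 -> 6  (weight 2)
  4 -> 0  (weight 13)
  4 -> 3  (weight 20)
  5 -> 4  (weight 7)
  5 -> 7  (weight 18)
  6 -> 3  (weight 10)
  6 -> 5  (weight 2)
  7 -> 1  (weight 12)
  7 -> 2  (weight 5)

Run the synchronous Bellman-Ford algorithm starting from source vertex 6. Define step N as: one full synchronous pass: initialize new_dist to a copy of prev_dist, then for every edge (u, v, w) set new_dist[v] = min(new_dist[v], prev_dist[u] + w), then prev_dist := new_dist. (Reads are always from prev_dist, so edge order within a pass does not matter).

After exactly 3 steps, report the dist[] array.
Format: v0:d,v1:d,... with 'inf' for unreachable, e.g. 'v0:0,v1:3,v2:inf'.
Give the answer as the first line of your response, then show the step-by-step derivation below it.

v0:22,v1:32,v2:25,v3:10,v4:9,v5:2,v6:0,v7:20

step 1: dist = v0:inf,v1:inf,v2:inf,v3:10,v4:inf,v5:2,v6:0,v7:inf
step 2: dist = v0:inf,v1:inf,v2:inf,v3:10,v4:9,v5:2,v6:0,v7:20
step 3: dist = v0:22,v1:32,v2:25,v3:10,v4:9,v5:2,v6:0,v7:20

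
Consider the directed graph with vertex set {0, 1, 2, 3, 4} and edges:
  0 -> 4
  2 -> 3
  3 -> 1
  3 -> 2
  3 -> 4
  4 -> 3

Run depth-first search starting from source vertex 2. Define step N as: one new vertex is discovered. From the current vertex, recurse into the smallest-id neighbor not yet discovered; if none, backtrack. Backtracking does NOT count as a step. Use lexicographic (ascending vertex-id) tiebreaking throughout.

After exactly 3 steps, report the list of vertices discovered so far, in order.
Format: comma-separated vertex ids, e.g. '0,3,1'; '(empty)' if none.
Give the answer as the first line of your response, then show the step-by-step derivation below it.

2,3,1

step 1: discover 2; path=2; order=2
step 2: discover 3; path=2>3; order=2,3
step 3: discover 1; path=2>3>1; order=2,3,1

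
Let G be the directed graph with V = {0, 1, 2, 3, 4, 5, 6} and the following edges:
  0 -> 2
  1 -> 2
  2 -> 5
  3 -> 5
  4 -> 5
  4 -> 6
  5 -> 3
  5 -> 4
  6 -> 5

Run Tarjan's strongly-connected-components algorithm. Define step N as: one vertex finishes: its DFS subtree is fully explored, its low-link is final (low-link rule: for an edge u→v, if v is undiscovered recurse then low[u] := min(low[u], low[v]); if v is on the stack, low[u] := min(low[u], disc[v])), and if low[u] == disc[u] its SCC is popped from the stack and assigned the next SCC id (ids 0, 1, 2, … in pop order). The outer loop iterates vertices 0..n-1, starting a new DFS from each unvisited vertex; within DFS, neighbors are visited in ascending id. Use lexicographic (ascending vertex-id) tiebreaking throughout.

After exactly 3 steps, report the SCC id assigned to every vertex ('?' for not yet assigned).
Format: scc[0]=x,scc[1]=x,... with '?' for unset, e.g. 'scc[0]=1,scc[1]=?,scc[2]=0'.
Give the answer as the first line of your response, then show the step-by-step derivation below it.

scc[0]=?,scc[1]=?,scc[2]=?,scc[3]=?,scc[4]=?,scc[5]=?,scc[6]=?

step 1: low=(low[0]=0,low[1]=?,low[2]=1,low[3]=2,low[4]=?,low[5]=2,low[6]=?); scc=(scc[0]=?,scc[1]=?,scc[2]=?,scc[3]=?,scc[4]=?,scc[5]=?,scc[6]=?)
step 2: low=(low[0]=0,low[1]=?,low[2]=1,low[3]=2,low[4]=2,low[5]=2,low[6]=2); scc=(scc[0]=?,scc[1]=?,scc[2]=?,scc[3]=?,scc[4]=?,scc[5]=?,scc[6]=?)
step 3: low=(low[0]=0,low[1]=?,low[2]=1,low[3]=2,low[4]=2,low[5]=2,low[6]=2); scc=(scc[0]=?,scc[1]=?,scc[2]=?,scc[3]=?,scc[4]=?,scc[5]=?,scc[6]=?)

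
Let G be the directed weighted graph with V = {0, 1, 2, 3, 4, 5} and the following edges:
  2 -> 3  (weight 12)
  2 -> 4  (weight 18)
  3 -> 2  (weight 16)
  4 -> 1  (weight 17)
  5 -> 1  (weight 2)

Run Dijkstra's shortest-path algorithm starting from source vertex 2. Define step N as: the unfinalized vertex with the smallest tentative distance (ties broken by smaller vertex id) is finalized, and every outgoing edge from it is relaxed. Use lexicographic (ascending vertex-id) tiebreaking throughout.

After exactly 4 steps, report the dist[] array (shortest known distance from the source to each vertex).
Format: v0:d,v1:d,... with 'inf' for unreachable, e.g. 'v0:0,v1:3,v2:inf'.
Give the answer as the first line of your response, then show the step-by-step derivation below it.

v0:inf,v1:35,v2:0,v3:12,v4:18,v5:inf

step 1: dist = v0:inf,v1:inf,v2:0,v3:12,v4:18,v5:inf
step 2: dist = v0:inf,v1:inf,v2:0,v3:12,v4:18,v5:inf
step 3: dist = v0:inf,v1:35,v2:0,v3:12,v4:18,v5:inf
step 4: dist = v0:inf,v1:35,v2:0,v3:12,v4:18,v5:inf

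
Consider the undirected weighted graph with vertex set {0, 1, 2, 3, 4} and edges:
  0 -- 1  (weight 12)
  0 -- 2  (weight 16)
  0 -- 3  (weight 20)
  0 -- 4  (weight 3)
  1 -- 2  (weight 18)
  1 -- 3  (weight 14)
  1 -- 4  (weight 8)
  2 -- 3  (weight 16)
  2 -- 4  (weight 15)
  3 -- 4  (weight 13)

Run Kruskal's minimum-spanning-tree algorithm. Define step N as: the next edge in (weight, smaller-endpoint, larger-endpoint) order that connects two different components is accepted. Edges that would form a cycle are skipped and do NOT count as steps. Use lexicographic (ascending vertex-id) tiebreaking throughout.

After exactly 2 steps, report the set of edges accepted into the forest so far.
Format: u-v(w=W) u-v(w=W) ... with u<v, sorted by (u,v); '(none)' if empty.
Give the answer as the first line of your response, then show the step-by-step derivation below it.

0-4(w=3) 1-4(w=8)

step 1: add edge 0-4 (w=3); MST = {0-4(w=3)}
step 2: add edge 1-4 (w=8); MST = {0-4(w=3) 1-4(w=8)}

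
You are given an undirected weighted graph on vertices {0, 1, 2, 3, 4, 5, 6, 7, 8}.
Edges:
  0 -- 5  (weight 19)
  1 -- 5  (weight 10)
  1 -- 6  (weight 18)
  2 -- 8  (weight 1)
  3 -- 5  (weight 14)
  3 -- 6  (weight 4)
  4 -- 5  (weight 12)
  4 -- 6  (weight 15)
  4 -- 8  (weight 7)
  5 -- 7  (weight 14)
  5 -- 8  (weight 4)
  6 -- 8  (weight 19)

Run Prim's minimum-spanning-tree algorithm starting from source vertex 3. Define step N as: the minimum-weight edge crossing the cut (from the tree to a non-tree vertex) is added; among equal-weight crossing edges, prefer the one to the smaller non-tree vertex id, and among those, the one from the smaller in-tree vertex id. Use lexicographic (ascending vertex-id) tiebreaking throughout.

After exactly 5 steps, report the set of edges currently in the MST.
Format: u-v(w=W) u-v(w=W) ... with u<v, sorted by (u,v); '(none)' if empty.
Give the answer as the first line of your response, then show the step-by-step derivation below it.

2-8(w=1) 3-5(w=14) 3-6(w=4) 4-8(w=7) 5-8(w=4)

step 1: add edge 3-6 (w=4); MST = {3-6(w=4)}
step 2: add edge 3-5 (w=14); MST = {3-5(w=14) 3-6(w=4)}
step 3: add edge 5-8 (w=4); MST = {3-5(w=14) 3-6(w=4) 5-8(w=4)}
step 4: add edge 2-8 (w=1); MST = {2-8(w=1) 3-5(w=14) 3-6(w=4) 5-8(w=4)}
step 5: add edge 4-8 (w=7); MST = {2-8(w=1) 3-5(w=14) 3-6(w=4) 4-8(w=7) 5-8(w=4)}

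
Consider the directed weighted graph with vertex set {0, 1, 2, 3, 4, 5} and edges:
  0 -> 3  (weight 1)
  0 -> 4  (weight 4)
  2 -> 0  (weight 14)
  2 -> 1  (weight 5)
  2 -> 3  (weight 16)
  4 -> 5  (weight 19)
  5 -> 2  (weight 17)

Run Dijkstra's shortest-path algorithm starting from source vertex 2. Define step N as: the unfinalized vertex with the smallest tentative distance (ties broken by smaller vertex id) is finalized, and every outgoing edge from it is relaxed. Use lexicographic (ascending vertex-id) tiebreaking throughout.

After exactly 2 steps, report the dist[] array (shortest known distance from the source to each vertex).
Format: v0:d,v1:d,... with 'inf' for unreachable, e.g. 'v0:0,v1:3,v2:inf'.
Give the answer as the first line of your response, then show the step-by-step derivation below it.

v0:14,v1:5,v2:0,v3:16,v4:inf,v5:inf

step 1: dist = v0:14,v1:5,v2:0,v3:16,v4:inf,v5:inf
step 2: dist = v0:14,v1:5,v2:0,v3:16,v4:inf,v5:inf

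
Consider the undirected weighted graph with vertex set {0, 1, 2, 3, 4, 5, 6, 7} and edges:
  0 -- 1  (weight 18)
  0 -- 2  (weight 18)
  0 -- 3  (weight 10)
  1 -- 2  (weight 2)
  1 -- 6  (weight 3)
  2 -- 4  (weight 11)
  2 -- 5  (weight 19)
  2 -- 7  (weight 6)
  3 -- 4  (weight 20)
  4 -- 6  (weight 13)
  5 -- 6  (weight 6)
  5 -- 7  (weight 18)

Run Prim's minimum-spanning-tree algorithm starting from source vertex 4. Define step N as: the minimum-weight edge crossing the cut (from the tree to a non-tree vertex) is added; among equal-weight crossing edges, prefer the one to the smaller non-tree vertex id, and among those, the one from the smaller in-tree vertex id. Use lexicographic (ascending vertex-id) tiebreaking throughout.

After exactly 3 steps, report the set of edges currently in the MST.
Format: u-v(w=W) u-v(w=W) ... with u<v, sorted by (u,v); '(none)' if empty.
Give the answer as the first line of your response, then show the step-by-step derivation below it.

1-2(w=2) 1-6(w=3) 2-4(w=11)

step 1: add edge 2-4 (w=11); MST = {2-4(w=11)}
step 2: add edge 1-2 (w=2); MST = {1-2(w=2) 2-4(w=11)}
step 3: add edge 1-6 (w=3); MST = {1-2(w=2) 1-6(w=3) 2-4(w=11)}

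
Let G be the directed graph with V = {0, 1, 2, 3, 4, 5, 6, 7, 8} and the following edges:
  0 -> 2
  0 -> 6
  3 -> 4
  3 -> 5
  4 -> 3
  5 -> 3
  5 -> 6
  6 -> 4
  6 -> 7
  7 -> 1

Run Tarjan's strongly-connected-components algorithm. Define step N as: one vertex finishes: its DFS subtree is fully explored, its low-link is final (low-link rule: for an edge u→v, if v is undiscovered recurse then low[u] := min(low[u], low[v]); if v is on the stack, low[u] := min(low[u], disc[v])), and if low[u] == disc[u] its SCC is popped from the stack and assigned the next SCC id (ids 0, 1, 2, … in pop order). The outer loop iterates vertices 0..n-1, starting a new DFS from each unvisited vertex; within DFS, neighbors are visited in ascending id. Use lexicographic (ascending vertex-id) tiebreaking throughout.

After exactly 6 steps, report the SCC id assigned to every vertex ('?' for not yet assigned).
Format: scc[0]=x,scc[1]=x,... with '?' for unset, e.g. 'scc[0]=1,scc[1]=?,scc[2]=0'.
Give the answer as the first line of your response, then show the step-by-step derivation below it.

scc[0]=?,scc[1]=1,scc[2]=0,scc[3]=?,scc[4]=?,scc[5]=?,scc[6]=?,scc[7]=2,scc[8]=?

step 1: low=(low[0]=0,low[1]=?,low[2]=1,low[3]=?,low[4]=?,low[5]=?,low[6]=?,low[7]=?,low[8]=?); scc=(scc[0]=?,scc[1]=?,scc[2]=0,scc[3]=?,scc[4]=?,scc[5]=?,scc[6]=?,scc[7]=?,scc[8]=?)
step 2: low=(low[0]=0,low[1]=?,low[2]=1,low[3]=3,low[4]=3,low[5]=2,low[6]=2,low[7]=?,low[8]=?); scc=(scc[0]=?,scc[1]=?,scc[2]=0,scc[3]=?,scc[4]=?,scc[5]=?,scc[6]=?,scc[7]=?,scc[8]=?)
step 3: low=(low[0]=0,low[1]=?,low[2]=1,low[3]=2,low[4]=3,low[5]=2,low[6]=2,low[7]=?,low[8]=?); scc=(scc[0]=?,scc[1]=?,scc[2]=0,scc[3]=?,scc[4]=?,scc[5]=?,scc[6]=?,scc[7]=?,scc[8]=?)
step 4: low=(low[0]=0,low[1]=?,low[2]=1,low[3]=2,low[4]=2,low[5]=2,low[6]=2,low[7]=?,low[8]=?); scc=(scc[0]=?,scc[1]=?,scc[2]=0,scc[3]=?,scc[4]=?,scc[5]=?,scc[6]=?,scc[7]=?,scc[8]=?)
step 5: low=(low[0]=0,low[1]=7,low[2]=1,low[3]=2,low[4]=2,low[5]=2,low[6]=2,low[7]=6,low[8]=?); scc=(scc[0]=?,scc[1]=1,scc[2]=0,scc[3]=?,scc[4]=?,scc[5]=?,scc[6]=?,scc[7]=?,scc[8]=?)
step 6: low=(low[0]=0,low[1]=7,low[2]=1,low[3]=2,low[4]=2,low[5]=2,low[6]=2,low[7]=6,low[8]=?); scc=(scc[0]=?,scc[1]=1,scc[2]=0,scc[3]=?,scc[4]=?,scc[5]=?,scc[6]=?,scc[7]=2,scc[8]=?)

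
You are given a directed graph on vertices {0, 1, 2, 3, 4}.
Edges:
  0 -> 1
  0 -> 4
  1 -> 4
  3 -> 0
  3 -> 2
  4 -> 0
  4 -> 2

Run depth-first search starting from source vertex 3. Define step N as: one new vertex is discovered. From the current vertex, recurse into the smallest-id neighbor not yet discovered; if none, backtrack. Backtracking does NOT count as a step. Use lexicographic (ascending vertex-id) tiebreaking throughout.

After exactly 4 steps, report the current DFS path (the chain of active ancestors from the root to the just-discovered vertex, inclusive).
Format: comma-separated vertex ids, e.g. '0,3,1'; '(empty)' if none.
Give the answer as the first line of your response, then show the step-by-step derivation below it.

3,0,1,4

step 1: discover 3; path=3; order=3
step 2: discover 0; path=3>0; order=3,0
step 3: discover 1; path=3>0>1; order=3,0,1
step 4: discover 4; path=3>0>1>4; order=3,0,1,4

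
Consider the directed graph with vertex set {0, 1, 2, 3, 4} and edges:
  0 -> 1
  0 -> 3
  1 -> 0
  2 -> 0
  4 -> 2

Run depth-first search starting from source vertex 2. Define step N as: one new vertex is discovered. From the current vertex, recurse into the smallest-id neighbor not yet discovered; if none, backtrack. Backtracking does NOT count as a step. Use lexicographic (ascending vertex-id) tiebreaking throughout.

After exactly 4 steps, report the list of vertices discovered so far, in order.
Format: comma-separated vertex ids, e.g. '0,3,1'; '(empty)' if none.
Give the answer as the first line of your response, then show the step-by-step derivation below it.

2,0,1,3

step 1: discover 2; path=2; order=2
step 2: discover 0; path=2>0; order=2,0
step 3: discover 1; path=2>0>1; order=2,0,1
step 4: discover 3; path=2>0>3; order=2,0,1,3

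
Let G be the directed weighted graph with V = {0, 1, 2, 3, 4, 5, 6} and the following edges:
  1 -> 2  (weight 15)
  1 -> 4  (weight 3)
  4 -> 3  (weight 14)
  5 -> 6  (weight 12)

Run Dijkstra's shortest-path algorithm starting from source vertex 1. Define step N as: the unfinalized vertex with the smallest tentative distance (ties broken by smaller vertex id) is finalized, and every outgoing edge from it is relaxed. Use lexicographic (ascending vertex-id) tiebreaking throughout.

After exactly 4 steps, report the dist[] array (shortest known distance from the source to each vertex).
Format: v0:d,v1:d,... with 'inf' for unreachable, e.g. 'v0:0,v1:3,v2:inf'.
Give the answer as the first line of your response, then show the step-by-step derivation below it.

v0:inf,v1:0,v2:15,v3:17,v4:3,v5:inf,v6:inf

step 1: dist = v0:inf,v1:0,v2:15,v3:inf,v4:3,v5:inf,v6:inf
step 2: dist = v0:inf,v1:0,v2:15,v3:17,v4:3,v5:inf,v6:inf
step 3: dist = v0:inf,v1:0,v2:15,v3:17,v4:3,v5:inf,v6:inf
step 4: dist = v0:inf,v1:0,v2:15,v3:17,v4:3,v5:inf,v6:inf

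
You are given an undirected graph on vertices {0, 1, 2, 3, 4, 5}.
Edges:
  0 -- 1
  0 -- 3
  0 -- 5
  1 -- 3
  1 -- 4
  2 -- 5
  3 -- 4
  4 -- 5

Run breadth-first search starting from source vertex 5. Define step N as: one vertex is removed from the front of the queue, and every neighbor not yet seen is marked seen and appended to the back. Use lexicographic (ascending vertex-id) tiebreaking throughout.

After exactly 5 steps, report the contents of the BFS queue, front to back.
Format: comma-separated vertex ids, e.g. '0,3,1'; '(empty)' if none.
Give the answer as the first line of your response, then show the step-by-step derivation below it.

3

step 1: dequeue 5; queue=[0,2,4]; order=5
step 2: dequeue 0; queue=[2,4,1,3]; order=5,0
step 3: dequeue 2; queue=[4,1,3]; order=5,0,2
step 4: dequeue 4; queue=[1,3]; order=5,0,2,4
step 5: dequeue 1; queue=[3]; order=5,0,2,4,1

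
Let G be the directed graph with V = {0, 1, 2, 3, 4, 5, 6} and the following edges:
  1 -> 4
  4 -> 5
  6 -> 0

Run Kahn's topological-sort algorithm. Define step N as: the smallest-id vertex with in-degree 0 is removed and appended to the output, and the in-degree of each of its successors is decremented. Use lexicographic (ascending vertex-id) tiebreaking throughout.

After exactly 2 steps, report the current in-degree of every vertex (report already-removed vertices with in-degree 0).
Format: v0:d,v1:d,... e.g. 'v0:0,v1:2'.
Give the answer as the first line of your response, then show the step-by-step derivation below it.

v0:1,v1:0,v2:0,v3:0,v4:0,v5:1,v6:0

step 1: output 1; order=[1]; indeg=(1,0,0,0,0,1,0)
step 2: output 2; order=[1,2]; indeg=(1,0,0,0,0,1,0)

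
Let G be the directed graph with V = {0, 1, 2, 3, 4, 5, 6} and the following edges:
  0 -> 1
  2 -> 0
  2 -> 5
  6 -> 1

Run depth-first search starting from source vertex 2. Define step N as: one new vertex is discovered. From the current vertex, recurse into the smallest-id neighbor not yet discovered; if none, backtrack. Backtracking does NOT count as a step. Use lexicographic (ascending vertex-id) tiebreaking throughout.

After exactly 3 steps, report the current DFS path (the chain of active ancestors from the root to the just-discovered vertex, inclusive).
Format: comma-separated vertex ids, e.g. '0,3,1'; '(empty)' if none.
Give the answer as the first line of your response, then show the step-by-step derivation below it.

2,0,1

step 1: discover 2; path=2; order=2
step 2: discover 0; path=2>0; order=2,0
step 3: discover 1; path=2>0>1; order=2,0,1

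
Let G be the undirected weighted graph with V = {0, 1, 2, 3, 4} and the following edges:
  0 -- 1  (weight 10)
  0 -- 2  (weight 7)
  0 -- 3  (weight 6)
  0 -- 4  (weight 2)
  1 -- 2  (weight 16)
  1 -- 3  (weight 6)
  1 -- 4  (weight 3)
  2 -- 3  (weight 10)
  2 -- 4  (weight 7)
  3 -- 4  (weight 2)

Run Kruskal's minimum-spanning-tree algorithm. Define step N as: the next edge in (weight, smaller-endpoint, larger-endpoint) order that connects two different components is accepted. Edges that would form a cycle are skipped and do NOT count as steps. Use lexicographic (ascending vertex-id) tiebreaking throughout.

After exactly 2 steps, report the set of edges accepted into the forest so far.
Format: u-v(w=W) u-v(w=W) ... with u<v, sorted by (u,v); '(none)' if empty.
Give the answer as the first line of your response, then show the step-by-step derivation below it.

0-4(w=2) 3-4(w=2)

step 1: add edge 0-4 (w=2); MST = {0-4(w=2)}
step 2: add edge 3-4 (w=2); MST = {0-4(w=2) 3-4(w=2)}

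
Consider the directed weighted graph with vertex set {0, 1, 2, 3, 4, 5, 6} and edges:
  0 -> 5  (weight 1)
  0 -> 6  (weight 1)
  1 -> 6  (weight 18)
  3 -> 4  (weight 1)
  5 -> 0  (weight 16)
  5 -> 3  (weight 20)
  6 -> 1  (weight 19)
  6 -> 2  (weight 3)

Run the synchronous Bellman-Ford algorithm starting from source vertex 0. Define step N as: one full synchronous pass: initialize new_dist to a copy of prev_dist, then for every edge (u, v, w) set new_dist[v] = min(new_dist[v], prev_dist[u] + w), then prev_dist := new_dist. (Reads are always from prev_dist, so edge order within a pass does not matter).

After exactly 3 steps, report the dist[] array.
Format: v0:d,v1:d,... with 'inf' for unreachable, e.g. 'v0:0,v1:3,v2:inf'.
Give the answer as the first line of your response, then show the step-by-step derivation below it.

v0:0,v1:20,v2:4,v3:21,v4:22,v5:1,v6:1

step 1: dist = v0:0,v1:inf,v2:inf,v3:inf,v4:inf,v5:1,v6:1
step 2: dist = v0:0,v1:20,v2:4,v3:21,v4:inf,v5:1,v6:1
step 3: dist = v0:0,v1:20,v2:4,v3:21,v4:22,v5:1,v6:1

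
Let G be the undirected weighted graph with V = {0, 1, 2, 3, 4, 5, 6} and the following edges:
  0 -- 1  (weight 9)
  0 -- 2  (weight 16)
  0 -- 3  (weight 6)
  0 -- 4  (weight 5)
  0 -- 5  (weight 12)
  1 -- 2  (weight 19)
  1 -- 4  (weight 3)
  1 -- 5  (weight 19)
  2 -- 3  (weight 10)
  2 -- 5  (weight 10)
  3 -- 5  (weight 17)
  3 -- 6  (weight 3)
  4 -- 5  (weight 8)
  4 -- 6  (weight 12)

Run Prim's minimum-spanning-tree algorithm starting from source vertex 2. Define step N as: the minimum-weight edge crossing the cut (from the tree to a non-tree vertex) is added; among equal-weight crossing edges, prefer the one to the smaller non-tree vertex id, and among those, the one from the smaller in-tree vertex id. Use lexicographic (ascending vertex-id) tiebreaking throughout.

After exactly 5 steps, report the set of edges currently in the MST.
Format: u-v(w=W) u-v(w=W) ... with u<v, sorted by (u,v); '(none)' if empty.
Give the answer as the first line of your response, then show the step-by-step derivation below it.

0-3(w=6) 0-4(w=5) 1-4(w=3) 2-3(w=10) 3-6(w=3)

step 1: add edge 2-3 (w=10); MST = {2-3(w=10)}
step 2: add edge 3-6 (w=3); MST = {2-3(w=10) 3-6(w=3)}
step 3: add edge 0-3 (w=6); MST = {0-3(w=6) 2-3(w=10) 3-6(w=3)}
step 4: add edge 0-4 (w=5); MST = {0-3(w=6) 0-4(w=5) 2-3(w=10) 3-6(w=3)}
step 5: add edge 1-4 (w=3); MST = {0-3(w=6) 0-4(w=5) 1-4(w=3) 2-3(w=10) 3-6(w=3)}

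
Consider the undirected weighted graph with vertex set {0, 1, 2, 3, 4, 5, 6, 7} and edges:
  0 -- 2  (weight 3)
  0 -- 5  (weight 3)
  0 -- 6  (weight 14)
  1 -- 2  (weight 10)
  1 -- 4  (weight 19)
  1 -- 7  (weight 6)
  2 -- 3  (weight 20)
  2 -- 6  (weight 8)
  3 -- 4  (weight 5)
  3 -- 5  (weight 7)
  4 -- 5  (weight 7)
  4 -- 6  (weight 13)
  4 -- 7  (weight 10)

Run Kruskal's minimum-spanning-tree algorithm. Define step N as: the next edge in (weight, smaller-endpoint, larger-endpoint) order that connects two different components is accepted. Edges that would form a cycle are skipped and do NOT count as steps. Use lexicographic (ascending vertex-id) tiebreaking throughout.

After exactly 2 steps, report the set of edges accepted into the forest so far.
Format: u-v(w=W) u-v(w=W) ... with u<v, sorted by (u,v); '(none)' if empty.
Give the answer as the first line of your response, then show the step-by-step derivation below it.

0-2(w=3) 0-5(w=3)

step 1: add edge 0-2 (w=3); MST = {0-2(w=3)}
step 2: add edge 0-5 (w=3); MST = {0-2(w=3) 0-5(w=3)}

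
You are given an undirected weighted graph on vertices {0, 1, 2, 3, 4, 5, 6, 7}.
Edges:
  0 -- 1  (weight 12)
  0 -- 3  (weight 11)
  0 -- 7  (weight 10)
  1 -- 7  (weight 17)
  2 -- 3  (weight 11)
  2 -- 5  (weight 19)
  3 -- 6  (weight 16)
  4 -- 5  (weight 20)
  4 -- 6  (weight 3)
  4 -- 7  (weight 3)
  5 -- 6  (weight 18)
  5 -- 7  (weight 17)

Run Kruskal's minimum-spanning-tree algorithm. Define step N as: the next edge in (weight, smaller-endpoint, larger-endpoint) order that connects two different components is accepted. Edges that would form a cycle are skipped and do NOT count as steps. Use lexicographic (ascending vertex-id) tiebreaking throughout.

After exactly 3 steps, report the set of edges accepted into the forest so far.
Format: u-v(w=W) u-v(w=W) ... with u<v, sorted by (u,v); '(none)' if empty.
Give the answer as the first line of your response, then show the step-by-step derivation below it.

0-7(w=10) 4-6(w=3) 4-7(w=3)

step 1: add edge 4-6 (w=3); MST = {4-6(w=3)}
step 2: add edge 4-7 (w=3); MST = {4-6(w=3) 4-7(w=3)}
step 3: add edge 0-7 (w=10); MST = {0-7(w=10) 4-6(w=3) 4-7(w=3)}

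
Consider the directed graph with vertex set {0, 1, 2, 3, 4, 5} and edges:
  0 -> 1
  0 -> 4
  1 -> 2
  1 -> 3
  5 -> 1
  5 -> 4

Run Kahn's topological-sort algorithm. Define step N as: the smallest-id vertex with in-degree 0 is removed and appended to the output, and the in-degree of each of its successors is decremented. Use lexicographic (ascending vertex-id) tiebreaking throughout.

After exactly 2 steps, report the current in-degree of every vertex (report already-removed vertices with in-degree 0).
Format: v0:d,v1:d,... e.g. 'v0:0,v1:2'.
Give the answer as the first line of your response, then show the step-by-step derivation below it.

v0:0,v1:0,v2:1,v3:1,v4:0,v5:0

step 1: output 0; order=[0]; indeg=(0,1,1,1,1,0)
step 2: output 5; order=[0,5]; indeg=(0,0,1,1,0,0)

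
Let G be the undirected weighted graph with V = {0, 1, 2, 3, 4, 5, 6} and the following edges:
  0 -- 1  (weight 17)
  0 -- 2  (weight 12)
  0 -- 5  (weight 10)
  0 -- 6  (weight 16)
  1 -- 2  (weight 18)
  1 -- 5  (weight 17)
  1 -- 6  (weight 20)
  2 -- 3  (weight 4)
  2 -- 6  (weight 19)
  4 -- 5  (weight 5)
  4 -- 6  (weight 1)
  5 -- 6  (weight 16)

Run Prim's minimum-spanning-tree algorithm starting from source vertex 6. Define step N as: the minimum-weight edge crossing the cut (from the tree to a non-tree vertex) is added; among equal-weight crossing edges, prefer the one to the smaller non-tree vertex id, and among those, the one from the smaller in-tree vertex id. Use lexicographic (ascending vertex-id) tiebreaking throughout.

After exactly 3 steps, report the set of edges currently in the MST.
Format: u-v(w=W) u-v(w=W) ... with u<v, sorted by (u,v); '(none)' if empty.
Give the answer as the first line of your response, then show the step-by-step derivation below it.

0-5(w=10) 4-5(w=5) 4-6(w=1)

step 1: add edge 4-6 (w=1); MST = {4-6(w=1)}
step 2: add edge 4-5 (w=5); MST = {4-5(w=5) 4-6(w=1)}
step 3: add edge 0-5 (w=10); MST = {0-5(w=10) 4-5(w=5) 4-6(w=1)}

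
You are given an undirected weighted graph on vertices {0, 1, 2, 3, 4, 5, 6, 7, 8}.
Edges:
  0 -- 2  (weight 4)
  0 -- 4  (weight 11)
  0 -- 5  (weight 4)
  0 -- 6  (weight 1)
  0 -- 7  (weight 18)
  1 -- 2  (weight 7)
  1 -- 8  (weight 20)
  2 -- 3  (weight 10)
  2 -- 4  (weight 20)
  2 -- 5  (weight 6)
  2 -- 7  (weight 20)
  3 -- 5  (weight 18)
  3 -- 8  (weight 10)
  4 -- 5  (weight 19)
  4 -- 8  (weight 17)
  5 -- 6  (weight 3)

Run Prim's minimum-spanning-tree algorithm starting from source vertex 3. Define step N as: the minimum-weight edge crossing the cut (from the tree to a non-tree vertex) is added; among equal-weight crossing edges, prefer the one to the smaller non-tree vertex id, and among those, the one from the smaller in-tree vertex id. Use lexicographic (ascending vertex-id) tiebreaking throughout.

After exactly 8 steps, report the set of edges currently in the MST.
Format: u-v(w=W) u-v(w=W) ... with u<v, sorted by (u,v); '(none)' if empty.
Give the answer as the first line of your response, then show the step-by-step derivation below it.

0-2(w=4) 0-4(w=11) 0-6(w=1) 0-7(w=18) 1-2(w=7) 2-3(w=10) 3-8(w=10) 5-6(w=3)

step 1: add edge 2-3 (w=10); MST = {2-3(w=10)}
step 2: add edge 0-2 (w=4); MST = {0-2(w=4) 2-3(w=10)}
step 3: add edge 0-6 (w=1); MST = {0-2(w=4) 0-6(w=1) 2-3(w=10)}
step 4: add edge 5-6 (w=3); MST = {0-2(w=4) 0-6(w=1) 2-3(w=10) 5-6(w=3)}
step 5: add edge 1-2 (w=7); MST = {0-2(w=4) 0-6(w=1) 1-2(w=7) 2-3(w=10) 5-6(w=3)}
step 6: add edge 3-8 (w=10); MST = {0-2(w=4) 0-6(w=1) 1-2(w=7) 2-3(w=10) 3-8(w=10) 5-6(w=3)}
step 7: add edge 0-4 (w=11); MST = {0-2(w=4) 0-4(w=11) 0-6(w=1) 1-2(w=7) 2-3(w=10) 3-8(w=10) 5-6(w=3)}
step 8: add edge 0-7 (w=18); MST = {0-2(w=4) 0-4(w=11) 0-6(w=1) 0-7(w=18) 1-2(w=7) 2-3(w=10) 3-8(w=10) 5-6(w=3)}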